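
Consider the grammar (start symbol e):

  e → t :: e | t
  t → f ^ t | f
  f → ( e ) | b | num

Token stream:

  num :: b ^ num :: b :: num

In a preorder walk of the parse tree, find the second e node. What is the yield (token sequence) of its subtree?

b ^ num :: b :: num

[e [t [f num]] :: [e [t [f b] ^ [t [f num]]] :: [e [t [f b]] :: [e [t [f num]]]]]]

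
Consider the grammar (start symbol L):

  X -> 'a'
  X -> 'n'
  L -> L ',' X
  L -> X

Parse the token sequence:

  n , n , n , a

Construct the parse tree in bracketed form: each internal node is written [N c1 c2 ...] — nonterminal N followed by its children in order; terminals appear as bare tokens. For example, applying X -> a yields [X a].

[L [L [L [L [X n]] , [X n]] , [X n]] , [X a]]

L
L , X
L , X , X
L , X , X , X
X , X , X , X
n , X , X , X
n , n , X , X
n , n , n , X
n , n , n , a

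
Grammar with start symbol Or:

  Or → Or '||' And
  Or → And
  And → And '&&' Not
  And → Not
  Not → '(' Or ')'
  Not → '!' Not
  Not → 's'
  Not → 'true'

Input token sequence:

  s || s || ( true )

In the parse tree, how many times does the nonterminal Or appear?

4

[Or [Or [Or [And [Not s]]] || [And [Not s]]] || [And [Not ( [Or [And [Not true]]] )]]]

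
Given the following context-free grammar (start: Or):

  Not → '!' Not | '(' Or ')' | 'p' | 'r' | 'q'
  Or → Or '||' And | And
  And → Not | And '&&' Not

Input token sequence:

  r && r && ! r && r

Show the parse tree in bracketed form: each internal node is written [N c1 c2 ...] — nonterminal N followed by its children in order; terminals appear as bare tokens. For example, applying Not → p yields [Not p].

Or
And
And && Not
And && Not && Not
And && Not && Not && Not
Not && Not && Not && Not
r && Not && Not && Not
r && r && Not && Not
r && r && ! Not && Not
r && r && ! r && Not
r && r && ! r && r

[Or [And [And [And [And [Not r]] && [Not r]] && [Not ! [Not r]]] && [Not r]]]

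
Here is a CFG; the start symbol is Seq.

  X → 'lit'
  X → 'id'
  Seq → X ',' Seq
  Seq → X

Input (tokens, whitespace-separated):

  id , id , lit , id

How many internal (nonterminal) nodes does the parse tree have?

[Seq [X id] , [Seq [X id] , [Seq [X lit] , [Seq [X id]]]]]

8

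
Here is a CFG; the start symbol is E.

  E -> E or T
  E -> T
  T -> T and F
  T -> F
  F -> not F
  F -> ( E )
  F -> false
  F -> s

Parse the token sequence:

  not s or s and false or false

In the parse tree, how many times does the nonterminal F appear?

[E [E [E [T [F not [F s]]]] or [T [T [F s]] and [F false]]] or [T [F false]]]

5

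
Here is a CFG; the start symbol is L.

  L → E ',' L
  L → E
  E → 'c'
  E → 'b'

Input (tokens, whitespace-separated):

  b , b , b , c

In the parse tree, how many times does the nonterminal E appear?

4

[L [E b] , [L [E b] , [L [E b] , [L [E c]]]]]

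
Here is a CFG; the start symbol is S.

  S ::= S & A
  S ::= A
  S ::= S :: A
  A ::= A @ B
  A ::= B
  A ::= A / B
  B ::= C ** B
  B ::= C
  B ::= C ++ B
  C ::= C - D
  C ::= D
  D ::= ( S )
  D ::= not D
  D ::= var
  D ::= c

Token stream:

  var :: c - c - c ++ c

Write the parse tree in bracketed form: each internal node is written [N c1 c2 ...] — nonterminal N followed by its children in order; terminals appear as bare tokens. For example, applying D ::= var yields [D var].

[S [S [A [B [C [D var]]]]] :: [A [B [C [C [C [D c]] - [D c]] - [D c]] ++ [B [C [D c]]]]]]

S
S :: A
A :: A
B :: A
C :: A
D :: A
var :: A
var :: B
var :: C ++ B
var :: C - D ++ B
var :: C - D - D ++ B
var :: D - D - D ++ B
var :: c - D - D ++ B
var :: c - c - D ++ B
var :: c - c - c ++ B
var :: c - c - c ++ C
var :: c - c - c ++ D
var :: c - c - c ++ c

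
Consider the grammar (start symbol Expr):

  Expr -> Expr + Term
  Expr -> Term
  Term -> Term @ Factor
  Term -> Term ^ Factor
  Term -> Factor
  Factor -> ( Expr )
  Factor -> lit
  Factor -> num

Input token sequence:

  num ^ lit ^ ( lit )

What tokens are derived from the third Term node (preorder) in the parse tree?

num

[Expr [Term [Term [Term [Factor num]] ^ [Factor lit]] ^ [Factor ( [Expr [Term [Factor lit]]] )]]]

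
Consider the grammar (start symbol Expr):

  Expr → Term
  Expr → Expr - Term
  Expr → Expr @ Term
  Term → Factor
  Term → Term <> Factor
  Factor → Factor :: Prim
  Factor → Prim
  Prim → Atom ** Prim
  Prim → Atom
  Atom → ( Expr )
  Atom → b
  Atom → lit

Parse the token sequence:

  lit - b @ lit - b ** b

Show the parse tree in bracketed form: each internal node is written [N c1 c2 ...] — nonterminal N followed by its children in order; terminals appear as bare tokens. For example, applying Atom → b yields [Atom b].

Expr
Expr - Term
Expr @ Term - Term
Expr - Term @ Term - Term
Term - Term @ Term - Term
Factor - Term @ Term - Term
Prim - Term @ Term - Term
Atom - Term @ Term - Term
lit - Term @ Term - Term
lit - Factor @ Term - Term
lit - Prim @ Term - Term
lit - Atom @ Term - Term
lit - b @ Term - Term
lit - b @ Factor - Term
lit - b @ Prim - Term
lit - b @ Atom - Term
lit - b @ lit - Term
lit - b @ lit - Factor
lit - b @ lit - Prim
lit - b @ lit - Atom ** Prim
lit - b @ lit - b ** Prim
lit - b @ lit - b ** Atom
lit - b @ lit - b ** b

[Expr [Expr [Expr [Expr [Term [Factor [Prim [Atom lit]]]]] - [Term [Factor [Prim [Atom b]]]]] @ [Term [Factor [Prim [Atom lit]]]]] - [Term [Factor [Prim [Atom b] ** [Prim [Atom b]]]]]]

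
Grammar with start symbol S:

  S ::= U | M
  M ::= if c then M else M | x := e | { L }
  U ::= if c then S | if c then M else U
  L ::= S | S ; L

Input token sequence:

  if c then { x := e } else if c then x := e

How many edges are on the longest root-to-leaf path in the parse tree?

6

[S [U if c then [M { [L [S [M x := e]]] }] else [U if c then [S [M x := e]]]]]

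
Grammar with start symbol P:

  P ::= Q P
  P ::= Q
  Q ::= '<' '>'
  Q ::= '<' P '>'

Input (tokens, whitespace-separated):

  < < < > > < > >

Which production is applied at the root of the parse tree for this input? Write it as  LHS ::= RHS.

P ::= Q

[P [Q < [P [Q < [P [Q < >]] >] [P [Q < >]]] >]]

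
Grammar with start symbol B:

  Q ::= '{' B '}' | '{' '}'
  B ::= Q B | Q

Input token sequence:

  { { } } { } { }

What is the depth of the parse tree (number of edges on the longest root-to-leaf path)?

4

[B [Q { [B [Q { }]] }] [B [Q { }] [B [Q { }]]]]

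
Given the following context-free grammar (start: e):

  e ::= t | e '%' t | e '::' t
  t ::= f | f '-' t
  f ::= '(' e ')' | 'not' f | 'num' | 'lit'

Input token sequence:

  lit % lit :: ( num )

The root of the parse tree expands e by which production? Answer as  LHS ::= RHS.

e ::= e '::' t

[e [e [e [t [f lit]]] % [t [f lit]]] :: [t [f ( [e [t [f num]]] )]]]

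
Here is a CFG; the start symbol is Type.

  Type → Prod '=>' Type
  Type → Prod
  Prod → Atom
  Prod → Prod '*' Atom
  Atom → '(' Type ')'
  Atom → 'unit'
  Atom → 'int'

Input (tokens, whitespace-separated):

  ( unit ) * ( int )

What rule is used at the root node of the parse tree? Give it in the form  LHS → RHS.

[Type [Prod [Prod [Atom ( [Type [Prod [Atom unit]]] )]] * [Atom ( [Type [Prod [Atom int]]] )]]]

Type → Prod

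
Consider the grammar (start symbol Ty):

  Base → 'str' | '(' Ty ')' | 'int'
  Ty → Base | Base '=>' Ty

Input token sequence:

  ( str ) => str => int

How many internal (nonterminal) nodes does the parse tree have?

8

[Ty [Base ( [Ty [Base str]] )] => [Ty [Base str] => [Ty [Base int]]]]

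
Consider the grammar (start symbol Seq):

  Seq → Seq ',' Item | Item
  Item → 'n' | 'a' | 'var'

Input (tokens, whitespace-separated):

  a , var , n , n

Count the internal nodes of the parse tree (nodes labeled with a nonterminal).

8

[Seq [Seq [Seq [Seq [Item a]] , [Item var]] , [Item n]] , [Item n]]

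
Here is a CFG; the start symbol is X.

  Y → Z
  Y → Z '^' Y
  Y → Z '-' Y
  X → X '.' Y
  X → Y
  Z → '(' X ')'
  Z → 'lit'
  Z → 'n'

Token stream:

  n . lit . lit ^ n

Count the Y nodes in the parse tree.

[X [X [X [Y [Z n]]] . [Y [Z lit]]] . [Y [Z lit] ^ [Y [Z n]]]]

4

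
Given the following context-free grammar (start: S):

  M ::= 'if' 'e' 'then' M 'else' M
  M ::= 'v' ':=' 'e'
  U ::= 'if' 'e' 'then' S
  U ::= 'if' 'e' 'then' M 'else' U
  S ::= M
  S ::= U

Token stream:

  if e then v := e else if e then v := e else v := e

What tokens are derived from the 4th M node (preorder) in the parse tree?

v := e

[S [M if e then [M v := e] else [M if e then [M v := e] else [M v := e]]]]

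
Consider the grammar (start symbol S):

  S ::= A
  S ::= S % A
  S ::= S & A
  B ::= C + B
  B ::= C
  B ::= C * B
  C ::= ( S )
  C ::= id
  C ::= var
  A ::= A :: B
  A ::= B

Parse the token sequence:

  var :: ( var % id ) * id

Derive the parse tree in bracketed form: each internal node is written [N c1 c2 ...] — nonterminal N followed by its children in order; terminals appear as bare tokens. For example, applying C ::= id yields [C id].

S
A
A :: B
B :: B
C :: B
var :: B
var :: C * B
var :: ( S ) * B
var :: ( S % A ) * B
var :: ( A % A ) * B
var :: ( B % A ) * B
var :: ( C % A ) * B
var :: ( var % A ) * B
var :: ( var % B ) * B
var :: ( var % C ) * B
var :: ( var % id ) * B
var :: ( var % id ) * C
var :: ( var % id ) * id

[S [A [A [B [C var]]] :: [B [C ( [S [S [A [B [C var]]]] % [A [B [C id]]]] )] * [B [C id]]]]]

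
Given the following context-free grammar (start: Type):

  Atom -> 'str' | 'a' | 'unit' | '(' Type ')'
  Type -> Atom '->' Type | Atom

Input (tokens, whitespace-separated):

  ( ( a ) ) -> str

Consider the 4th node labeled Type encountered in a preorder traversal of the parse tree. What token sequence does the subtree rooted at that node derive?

str

[Type [Atom ( [Type [Atom ( [Type [Atom a]] )]] )] -> [Type [Atom str]]]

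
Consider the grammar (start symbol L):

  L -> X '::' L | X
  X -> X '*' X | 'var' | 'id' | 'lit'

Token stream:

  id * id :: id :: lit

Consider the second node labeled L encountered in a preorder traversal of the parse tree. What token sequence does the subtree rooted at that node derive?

id :: lit

[L [X [X id] * [X id]] :: [L [X id] :: [L [X lit]]]]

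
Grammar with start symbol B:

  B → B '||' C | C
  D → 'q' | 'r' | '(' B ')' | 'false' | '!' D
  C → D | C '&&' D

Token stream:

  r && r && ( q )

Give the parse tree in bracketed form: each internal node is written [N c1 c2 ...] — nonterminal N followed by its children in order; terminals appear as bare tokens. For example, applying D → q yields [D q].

B
C
C && D
C && D && D
D && D && D
r && D && D
r && r && D
r && r && ( B )
r && r && ( C )
r && r && ( D )
r && r && ( q )

[B [C [C [C [D r]] && [D r]] && [D ( [B [C [D q]]] )]]]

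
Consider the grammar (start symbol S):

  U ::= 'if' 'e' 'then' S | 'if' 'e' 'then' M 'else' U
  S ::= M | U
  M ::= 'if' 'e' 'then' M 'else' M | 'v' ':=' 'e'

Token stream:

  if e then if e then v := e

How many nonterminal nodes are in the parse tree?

6

[S [U if e then [S [U if e then [S [M v := e]]]]]]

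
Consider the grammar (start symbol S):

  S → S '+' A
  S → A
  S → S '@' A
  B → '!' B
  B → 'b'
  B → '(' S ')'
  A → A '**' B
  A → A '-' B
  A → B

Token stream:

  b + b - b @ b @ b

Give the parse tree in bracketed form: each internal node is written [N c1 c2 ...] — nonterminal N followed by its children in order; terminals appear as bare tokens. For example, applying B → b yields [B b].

S
S @ A
S @ A @ A
S + A @ A @ A
A + A @ A @ A
B + A @ A @ A
b + A @ A @ A
b + A - B @ A @ A
b + B - B @ A @ A
b + b - B @ A @ A
b + b - b @ A @ A
b + b - b @ B @ A
b + b - b @ b @ A
b + b - b @ b @ B
b + b - b @ b @ b

[S [S [S [S [A [B b]]] + [A [A [B b]] - [B b]]] @ [A [B b]]] @ [A [B b]]]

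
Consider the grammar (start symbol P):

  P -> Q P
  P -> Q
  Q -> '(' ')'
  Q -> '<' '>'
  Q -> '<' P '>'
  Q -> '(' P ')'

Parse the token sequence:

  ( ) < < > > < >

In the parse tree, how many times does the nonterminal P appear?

[P [Q ( )] [P [Q < [P [Q < >]] >] [P [Q < >]]]]

4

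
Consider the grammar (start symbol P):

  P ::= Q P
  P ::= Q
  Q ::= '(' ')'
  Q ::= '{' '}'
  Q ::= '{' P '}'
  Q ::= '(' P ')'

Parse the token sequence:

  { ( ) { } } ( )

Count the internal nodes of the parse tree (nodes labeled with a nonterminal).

8

[P [Q { [P [Q ( )] [P [Q { }]]] }] [P [Q ( )]]]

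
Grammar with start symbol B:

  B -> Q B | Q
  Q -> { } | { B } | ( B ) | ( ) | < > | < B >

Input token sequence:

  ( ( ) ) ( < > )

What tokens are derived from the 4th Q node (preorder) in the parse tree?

< >

[B [Q ( [B [Q ( )]] )] [B [Q ( [B [Q < >]] )]]]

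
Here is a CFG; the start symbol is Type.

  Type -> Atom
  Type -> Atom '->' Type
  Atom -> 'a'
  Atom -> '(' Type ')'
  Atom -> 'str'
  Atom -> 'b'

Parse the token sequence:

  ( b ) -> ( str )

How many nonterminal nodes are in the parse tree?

[Type [Atom ( [Type [Atom b]] )] -> [Type [Atom ( [Type [Atom str]] )]]]

8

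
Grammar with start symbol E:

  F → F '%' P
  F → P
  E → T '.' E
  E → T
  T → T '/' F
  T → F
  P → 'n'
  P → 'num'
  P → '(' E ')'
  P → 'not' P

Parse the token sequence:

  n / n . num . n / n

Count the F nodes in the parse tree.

5

[E [T [T [F [P n]]] / [F [P n]]] . [E [T [F [P num]]] . [E [T [T [F [P n]]] / [F [P n]]]]]]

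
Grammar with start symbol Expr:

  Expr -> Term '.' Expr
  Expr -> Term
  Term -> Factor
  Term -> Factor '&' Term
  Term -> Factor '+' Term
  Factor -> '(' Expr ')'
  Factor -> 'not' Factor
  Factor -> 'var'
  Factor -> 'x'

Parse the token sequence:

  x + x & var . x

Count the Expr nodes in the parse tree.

[Expr [Term [Factor x] + [Term [Factor x] & [Term [Factor var]]]] . [Expr [Term [Factor x]]]]

2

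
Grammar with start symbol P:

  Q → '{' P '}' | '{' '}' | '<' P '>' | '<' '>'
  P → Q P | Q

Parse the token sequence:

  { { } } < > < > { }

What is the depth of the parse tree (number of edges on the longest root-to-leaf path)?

[P [Q { [P [Q { }]] }] [P [Q < >] [P [Q < >] [P [Q { }]]]]]

5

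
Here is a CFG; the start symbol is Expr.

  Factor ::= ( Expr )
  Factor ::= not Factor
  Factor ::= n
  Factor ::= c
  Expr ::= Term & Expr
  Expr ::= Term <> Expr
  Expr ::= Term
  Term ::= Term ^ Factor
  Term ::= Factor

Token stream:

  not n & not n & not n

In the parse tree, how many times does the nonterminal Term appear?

[Expr [Term [Factor not [Factor n]]] & [Expr [Term [Factor not [Factor n]]] & [Expr [Term [Factor not [Factor n]]]]]]

3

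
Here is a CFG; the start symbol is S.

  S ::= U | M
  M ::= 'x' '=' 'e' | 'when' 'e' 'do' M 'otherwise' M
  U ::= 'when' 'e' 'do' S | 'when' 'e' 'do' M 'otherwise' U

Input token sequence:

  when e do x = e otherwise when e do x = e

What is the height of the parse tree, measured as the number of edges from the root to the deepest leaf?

5

[S [U when e do [M x = e] otherwise [U when e do [S [M x = e]]]]]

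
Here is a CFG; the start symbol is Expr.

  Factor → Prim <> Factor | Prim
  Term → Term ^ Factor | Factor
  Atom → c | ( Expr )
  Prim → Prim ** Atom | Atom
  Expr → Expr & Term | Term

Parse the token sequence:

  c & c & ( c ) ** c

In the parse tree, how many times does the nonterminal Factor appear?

4

[Expr [Expr [Expr [Term [Factor [Prim [Atom c]]]]] & [Term [Factor [Prim [Atom c]]]]] & [Term [Factor [Prim [Prim [Atom ( [Expr [Term [Factor [Prim [Atom c]]]]] )]] ** [Atom c]]]]]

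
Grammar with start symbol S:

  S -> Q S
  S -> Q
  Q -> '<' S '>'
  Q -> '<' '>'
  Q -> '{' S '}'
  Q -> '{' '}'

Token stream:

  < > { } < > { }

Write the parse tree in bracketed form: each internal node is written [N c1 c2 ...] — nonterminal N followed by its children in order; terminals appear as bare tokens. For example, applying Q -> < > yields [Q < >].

S
Q S
< > S
< > Q S
< > { } S
< > { } Q S
< > { } < > S
< > { } < > Q
< > { } < > { }

[S [Q < >] [S [Q { }] [S [Q < >] [S [Q { }]]]]]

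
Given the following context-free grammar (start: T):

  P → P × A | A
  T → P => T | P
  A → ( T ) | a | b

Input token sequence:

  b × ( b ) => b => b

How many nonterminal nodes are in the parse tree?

14

[T [P [P [A b]] × [A ( [T [P [A b]]] )]] => [T [P [A b]] => [T [P [A b]]]]]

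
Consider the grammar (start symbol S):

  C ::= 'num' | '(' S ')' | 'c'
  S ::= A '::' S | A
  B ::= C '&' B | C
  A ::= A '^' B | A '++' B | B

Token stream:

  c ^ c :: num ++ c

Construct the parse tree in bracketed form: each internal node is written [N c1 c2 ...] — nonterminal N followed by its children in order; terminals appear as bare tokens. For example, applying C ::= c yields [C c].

S
A :: S
A ^ B :: S
B ^ B :: S
C ^ B :: S
c ^ B :: S
c ^ C :: S
c ^ c :: S
c ^ c :: A
c ^ c :: A ++ B
c ^ c :: B ++ B
c ^ c :: C ++ B
c ^ c :: num ++ B
c ^ c :: num ++ C
c ^ c :: num ++ c

[S [A [A [B [C c]]] ^ [B [C c]]] :: [S [A [A [B [C num]]] ++ [B [C c]]]]]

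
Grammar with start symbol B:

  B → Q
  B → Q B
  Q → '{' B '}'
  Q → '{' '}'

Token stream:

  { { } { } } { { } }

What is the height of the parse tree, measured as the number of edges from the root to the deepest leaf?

5

[B [Q { [B [Q { }] [B [Q { }]]] }] [B [Q { [B [Q { }]] }]]]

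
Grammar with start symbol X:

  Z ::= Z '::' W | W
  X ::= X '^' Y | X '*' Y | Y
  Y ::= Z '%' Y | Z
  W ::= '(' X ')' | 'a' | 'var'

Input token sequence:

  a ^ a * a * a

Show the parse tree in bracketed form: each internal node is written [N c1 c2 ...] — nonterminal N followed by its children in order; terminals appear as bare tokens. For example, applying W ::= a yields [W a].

[X [X [X [X [Y [Z [W a]]]] ^ [Y [Z [W a]]]] * [Y [Z [W a]]]] * [Y [Z [W a]]]]

X
X * Y
X * Y * Y
X ^ Y * Y * Y
Y ^ Y * Y * Y
Z ^ Y * Y * Y
W ^ Y * Y * Y
a ^ Y * Y * Y
a ^ Z * Y * Y
a ^ W * Y * Y
a ^ a * Y * Y
a ^ a * Z * Y
a ^ a * W * Y
a ^ a * a * Y
a ^ a * a * Z
a ^ a * a * W
a ^ a * a * a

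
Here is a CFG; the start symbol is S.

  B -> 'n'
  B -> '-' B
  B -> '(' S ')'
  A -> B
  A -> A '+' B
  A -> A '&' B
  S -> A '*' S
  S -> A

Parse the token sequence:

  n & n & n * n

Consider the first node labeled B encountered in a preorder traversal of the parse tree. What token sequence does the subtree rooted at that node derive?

n

[S [A [A [A [B n]] & [B n]] & [B n]] * [S [A [B n]]]]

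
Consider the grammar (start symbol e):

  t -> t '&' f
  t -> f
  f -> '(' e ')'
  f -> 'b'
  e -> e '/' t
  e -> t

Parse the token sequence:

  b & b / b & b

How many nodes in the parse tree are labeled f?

[e [e [t [t [f b]] & [f b]]] / [t [t [f b]] & [f b]]]

4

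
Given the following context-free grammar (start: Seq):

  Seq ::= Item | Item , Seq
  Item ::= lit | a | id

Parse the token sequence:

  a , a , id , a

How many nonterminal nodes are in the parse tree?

8

[Seq [Item a] , [Seq [Item a] , [Seq [Item id] , [Seq [Item a]]]]]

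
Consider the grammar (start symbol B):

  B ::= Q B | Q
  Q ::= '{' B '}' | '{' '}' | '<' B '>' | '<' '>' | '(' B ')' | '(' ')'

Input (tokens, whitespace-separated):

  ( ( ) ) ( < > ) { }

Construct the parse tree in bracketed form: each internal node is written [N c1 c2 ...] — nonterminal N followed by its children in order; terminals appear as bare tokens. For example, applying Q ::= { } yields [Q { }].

[B [Q ( [B [Q ( )]] )] [B [Q ( [B [Q < >]] )] [B [Q { }]]]]

B
Q B
( B ) B
( Q ) B
( ( ) ) B
( ( ) ) Q B
( ( ) ) ( B ) B
( ( ) ) ( Q ) B
( ( ) ) ( < > ) B
( ( ) ) ( < > ) Q
( ( ) ) ( < > ) { }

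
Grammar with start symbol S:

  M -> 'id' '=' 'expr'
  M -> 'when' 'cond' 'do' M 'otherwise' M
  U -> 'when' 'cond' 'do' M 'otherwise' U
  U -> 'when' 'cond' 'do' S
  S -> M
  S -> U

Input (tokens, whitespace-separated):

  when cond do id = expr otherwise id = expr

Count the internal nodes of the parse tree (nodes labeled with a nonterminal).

[S [M when cond do [M id = expr] otherwise [M id = expr]]]

4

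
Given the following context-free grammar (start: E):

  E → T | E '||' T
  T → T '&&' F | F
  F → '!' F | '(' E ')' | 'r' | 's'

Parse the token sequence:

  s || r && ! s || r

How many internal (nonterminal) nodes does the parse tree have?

[E [E [E [T [F s]]] || [T [T [F r]] && [F ! [F s]]]] || [T [F r]]]

12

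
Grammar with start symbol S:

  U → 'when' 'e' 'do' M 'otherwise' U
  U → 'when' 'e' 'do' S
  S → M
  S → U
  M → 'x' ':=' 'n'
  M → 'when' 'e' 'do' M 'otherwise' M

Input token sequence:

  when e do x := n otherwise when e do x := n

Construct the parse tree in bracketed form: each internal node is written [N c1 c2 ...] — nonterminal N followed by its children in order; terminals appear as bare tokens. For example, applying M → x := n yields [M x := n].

[S [U when e do [M x := n] otherwise [U when e do [S [M x := n]]]]]

S
U
when e do M otherwise U
when e do x := n otherwise U
when e do x := n otherwise when e do S
when e do x := n otherwise when e do M
when e do x := n otherwise when e do x := n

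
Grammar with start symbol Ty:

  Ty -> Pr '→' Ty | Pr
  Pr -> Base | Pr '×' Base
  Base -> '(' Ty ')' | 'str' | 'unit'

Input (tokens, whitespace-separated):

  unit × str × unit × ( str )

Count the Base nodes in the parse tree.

5

[Ty [Pr [Pr [Pr [Pr [Base unit]] × [Base str]] × [Base unit]] × [Base ( [Ty [Pr [Base str]]] )]]]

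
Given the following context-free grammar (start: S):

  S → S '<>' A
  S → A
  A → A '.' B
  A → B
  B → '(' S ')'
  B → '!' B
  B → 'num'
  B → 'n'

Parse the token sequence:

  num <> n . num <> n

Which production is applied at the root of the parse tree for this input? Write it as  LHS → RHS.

[S [S [S [A [B num]]] <> [A [A [B n]] . [B num]]] <> [A [B n]]]

S → S '<>' A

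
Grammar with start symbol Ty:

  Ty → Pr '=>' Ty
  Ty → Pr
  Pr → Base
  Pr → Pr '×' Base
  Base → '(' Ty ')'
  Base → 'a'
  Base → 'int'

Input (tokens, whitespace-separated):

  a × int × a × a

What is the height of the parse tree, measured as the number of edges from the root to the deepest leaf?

6

[Ty [Pr [Pr [Pr [Pr [Base a]] × [Base int]] × [Base a]] × [Base a]]]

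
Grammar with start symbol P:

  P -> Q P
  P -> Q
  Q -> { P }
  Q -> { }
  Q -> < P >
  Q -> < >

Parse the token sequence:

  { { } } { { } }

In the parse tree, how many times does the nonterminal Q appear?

[P [Q { [P [Q { }]] }] [P [Q { [P [Q { }]] }]]]

4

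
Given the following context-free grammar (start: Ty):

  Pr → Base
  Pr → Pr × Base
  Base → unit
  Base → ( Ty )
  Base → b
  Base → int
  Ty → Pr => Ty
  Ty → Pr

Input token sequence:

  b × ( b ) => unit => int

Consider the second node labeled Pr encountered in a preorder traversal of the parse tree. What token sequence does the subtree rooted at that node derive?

b

[Ty [Pr [Pr [Base b]] × [Base ( [Ty [Pr [Base b]]] )]] => [Ty [Pr [Base unit]] => [Ty [Pr [Base int]]]]]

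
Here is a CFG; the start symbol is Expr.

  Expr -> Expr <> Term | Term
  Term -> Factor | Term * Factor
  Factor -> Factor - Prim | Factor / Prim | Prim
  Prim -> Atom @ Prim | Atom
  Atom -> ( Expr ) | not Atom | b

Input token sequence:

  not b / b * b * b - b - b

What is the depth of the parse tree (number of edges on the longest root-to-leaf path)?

[Expr [Term [Term [Term [Factor [Factor [Prim [Atom not [Atom b]]]] / [Prim [Atom b]]]] * [Factor [Prim [Atom b]]]] * [Factor [Factor [Factor [Prim [Atom b]]] - [Prim [Atom b]]] - [Prim [Atom b]]]]]

9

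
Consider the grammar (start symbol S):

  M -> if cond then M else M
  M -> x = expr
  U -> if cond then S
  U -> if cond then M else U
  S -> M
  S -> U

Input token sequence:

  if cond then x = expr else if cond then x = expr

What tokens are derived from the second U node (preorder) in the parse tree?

[S [U if cond then [M x = expr] else [U if cond then [S [M x = expr]]]]]

if cond then x = expr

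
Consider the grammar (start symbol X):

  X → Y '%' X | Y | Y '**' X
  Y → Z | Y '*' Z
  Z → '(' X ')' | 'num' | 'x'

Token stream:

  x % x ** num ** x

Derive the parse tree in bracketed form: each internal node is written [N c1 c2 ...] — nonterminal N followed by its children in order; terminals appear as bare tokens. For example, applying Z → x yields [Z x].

X
Y % X
Z % X
x % X
x % Y ** X
x % Z ** X
x % x ** X
x % x ** Y ** X
x % x ** Z ** X
x % x ** num ** X
x % x ** num ** Y
x % x ** num ** Z
x % x ** num ** x

[X [Y [Z x]] % [X [Y [Z x]] ** [X [Y [Z num]] ** [X [Y [Z x]]]]]]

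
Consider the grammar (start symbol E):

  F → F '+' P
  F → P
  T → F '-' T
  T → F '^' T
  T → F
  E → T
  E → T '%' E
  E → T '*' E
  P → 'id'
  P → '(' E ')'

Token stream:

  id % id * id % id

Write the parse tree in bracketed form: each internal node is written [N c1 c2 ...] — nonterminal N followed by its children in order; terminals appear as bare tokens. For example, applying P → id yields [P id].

[E [T [F [P id]]] % [E [T [F [P id]]] * [E [T [F [P id]]] % [E [T [F [P id]]]]]]]

E
T % E
F % E
P % E
id % E
id % T * E
id % F * E
id % P * E
id % id * E
id % id * T % E
id % id * F % E
id % id * P % E
id % id * id % E
id % id * id % T
id % id * id % F
id % id * id % P
id % id * id % id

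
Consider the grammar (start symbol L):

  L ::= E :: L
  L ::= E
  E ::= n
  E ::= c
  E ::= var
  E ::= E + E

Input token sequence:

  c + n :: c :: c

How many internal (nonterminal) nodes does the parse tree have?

[L [E [E c] + [E n]] :: [L [E c] :: [L [E c]]]]

8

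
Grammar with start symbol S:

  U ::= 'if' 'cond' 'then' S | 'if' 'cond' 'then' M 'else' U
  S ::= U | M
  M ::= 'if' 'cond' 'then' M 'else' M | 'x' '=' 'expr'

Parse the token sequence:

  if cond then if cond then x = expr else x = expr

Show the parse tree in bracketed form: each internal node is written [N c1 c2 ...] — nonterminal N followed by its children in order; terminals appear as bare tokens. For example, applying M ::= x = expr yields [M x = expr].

[S [U if cond then [S [M if cond then [M x = expr] else [M x = expr]]]]]

S
U
if cond then S
if cond then M
if cond then if cond then M else M
if cond then if cond then x = expr else M
if cond then if cond then x = expr else x = expr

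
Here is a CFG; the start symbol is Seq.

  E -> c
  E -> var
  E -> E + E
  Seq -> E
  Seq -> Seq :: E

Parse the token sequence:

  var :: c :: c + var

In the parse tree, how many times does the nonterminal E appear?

[Seq [Seq [Seq [E var]] :: [E c]] :: [E [E c] + [E var]]]

5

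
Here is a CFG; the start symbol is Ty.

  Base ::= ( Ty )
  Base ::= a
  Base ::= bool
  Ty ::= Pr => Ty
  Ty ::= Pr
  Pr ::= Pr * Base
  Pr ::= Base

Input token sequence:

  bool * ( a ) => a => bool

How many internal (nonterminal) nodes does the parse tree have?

[Ty [Pr [Pr [Base bool]] * [Base ( [Ty [Pr [Base a]]] )]] => [Ty [Pr [Base a]] => [Ty [Pr [Base bool]]]]]

14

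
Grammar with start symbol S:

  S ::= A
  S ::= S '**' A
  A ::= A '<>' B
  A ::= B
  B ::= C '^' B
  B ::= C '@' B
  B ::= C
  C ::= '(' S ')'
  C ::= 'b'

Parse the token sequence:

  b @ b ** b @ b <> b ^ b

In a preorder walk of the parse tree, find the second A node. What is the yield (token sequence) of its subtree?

[S [S [A [B [C b] @ [B [C b]]]]] ** [A [A [B [C b] @ [B [C b]]]] <> [B [C b] ^ [B [C b]]]]]

b @ b <> b ^ b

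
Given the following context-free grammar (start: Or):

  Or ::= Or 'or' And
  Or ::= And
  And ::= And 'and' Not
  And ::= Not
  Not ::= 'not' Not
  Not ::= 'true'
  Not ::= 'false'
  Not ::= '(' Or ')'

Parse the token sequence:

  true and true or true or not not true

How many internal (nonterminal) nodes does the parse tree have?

[Or [Or [Or [And [And [Not true]] and [Not true]]] or [And [Not true]]] or [And [Not not [Not not [Not true]]]]]

13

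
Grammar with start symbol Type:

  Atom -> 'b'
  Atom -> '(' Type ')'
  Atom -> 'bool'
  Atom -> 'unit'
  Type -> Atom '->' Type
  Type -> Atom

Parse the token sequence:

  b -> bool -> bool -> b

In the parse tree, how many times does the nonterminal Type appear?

4

[Type [Atom b] -> [Type [Atom bool] -> [Type [Atom bool] -> [Type [Atom b]]]]]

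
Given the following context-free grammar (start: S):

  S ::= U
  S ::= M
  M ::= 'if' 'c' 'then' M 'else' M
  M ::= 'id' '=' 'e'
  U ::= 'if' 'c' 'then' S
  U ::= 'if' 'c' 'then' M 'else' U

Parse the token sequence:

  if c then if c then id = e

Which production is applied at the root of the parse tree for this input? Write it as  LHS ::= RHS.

S ::= U

[S [U if c then [S [U if c then [S [M id = e]]]]]]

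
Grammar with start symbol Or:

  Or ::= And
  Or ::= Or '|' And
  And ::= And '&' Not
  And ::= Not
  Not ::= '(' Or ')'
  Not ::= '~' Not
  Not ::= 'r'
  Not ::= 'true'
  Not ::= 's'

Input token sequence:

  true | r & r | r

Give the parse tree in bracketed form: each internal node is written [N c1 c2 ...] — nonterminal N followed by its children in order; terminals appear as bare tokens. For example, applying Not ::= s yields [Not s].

Or
Or | And
Or | And | And
And | And | And
Not | And | And
true | And | And
true | And & Not | And
true | Not & Not | And
true | r & Not | And
true | r & r | And
true | r & r | Not
true | r & r | r

[Or [Or [Or [And [Not true]]] | [And [And [Not r]] & [Not r]]] | [And [Not r]]]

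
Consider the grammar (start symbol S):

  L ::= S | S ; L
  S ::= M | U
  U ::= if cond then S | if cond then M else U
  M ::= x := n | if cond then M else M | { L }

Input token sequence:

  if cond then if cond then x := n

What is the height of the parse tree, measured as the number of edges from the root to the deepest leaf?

6

[S [U if cond then [S [U if cond then [S [M x := n]]]]]]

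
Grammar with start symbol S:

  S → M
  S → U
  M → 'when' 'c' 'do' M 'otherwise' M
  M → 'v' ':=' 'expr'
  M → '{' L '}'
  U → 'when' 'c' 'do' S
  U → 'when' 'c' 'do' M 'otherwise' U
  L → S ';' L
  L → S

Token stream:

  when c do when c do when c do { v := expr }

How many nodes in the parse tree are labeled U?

3

[S [U when c do [S [U when c do [S [U when c do [S [M { [L [S [M v := expr]]] }]]]]]]]]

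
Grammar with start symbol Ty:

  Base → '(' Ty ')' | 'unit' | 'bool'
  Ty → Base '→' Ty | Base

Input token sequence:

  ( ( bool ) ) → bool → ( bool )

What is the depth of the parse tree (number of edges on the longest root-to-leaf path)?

[Ty [Base ( [Ty [Base ( [Ty [Base bool]] )]] )] → [Ty [Base bool] → [Ty [Base ( [Ty [Base bool]] )]]]]

6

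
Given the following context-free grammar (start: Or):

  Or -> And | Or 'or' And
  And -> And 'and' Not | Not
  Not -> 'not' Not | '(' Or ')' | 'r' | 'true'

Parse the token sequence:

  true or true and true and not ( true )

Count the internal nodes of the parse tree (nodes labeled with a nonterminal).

[Or [Or [And [Not true]]] or [And [And [And [Not true]] and [Not true]] and [Not not [Not ( [Or [And [Not true]]] )]]]]

14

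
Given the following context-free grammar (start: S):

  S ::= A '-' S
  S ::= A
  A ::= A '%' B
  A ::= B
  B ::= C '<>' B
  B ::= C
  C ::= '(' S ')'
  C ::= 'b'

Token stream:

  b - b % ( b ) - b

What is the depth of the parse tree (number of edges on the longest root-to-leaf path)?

9

[S [A [B [C b]]] - [S [A [A [B [C b]]] % [B [C ( [S [A [B [C b]]]] )]]] - [S [A [B [C b]]]]]]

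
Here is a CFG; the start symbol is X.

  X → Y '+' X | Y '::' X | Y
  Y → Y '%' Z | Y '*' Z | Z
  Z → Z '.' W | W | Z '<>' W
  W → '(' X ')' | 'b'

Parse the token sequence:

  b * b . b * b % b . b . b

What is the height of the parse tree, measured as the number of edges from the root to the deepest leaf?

[X [Y [Y [Y [Y [Z [W b]]] * [Z [Z [W b]] . [W b]]] * [Z [W b]]] % [Z [Z [Z [W b]] . [W b]] . [W b]]]]

7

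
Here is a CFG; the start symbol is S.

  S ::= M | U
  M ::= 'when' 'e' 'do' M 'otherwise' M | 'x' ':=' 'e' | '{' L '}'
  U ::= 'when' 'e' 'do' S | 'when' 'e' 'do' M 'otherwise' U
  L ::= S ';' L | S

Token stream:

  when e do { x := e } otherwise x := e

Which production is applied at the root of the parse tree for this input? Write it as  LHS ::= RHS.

[S [M when e do [M { [L [S [M x := e]]] }] otherwise [M x := e]]]

S ::= M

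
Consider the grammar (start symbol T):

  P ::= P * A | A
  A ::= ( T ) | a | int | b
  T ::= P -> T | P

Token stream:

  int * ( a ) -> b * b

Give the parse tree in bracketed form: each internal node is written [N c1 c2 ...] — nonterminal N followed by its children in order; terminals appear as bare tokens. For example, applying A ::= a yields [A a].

[T [P [P [A int]] * [A ( [T [P [A a]]] )]] -> [T [P [P [A b]] * [A b]]]]

T
P -> T
P * A -> T
A * A -> T
int * A -> T
int * ( T ) -> T
int * ( P ) -> T
int * ( A ) -> T
int * ( a ) -> T
int * ( a ) -> P
int * ( a ) -> P * A
int * ( a ) -> A * A
int * ( a ) -> b * A
int * ( a ) -> b * b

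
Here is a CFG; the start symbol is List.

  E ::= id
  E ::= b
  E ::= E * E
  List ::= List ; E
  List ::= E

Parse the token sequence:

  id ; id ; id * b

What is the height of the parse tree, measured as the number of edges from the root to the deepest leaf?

[List [List [List [E id]] ; [E id]] ; [E [E id] * [E b]]]

4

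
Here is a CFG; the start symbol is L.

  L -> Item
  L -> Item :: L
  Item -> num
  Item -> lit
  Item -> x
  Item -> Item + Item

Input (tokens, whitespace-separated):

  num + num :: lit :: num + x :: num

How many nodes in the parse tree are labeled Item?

8

[L [Item [Item num] + [Item num]] :: [L [Item lit] :: [L [Item [Item num] + [Item x]] :: [L [Item num]]]]]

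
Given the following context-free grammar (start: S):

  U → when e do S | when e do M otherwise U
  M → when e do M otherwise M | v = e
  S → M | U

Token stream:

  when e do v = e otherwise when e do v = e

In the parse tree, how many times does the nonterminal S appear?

[S [U when e do [M v = e] otherwise [U when e do [S [M v = e]]]]]

2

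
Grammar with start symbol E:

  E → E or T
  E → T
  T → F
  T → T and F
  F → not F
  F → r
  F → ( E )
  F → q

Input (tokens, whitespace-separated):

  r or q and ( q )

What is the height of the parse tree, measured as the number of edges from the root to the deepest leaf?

6

[E [E [T [F r]]] or [T [T [F q]] and [F ( [E [T [F q]]] )]]]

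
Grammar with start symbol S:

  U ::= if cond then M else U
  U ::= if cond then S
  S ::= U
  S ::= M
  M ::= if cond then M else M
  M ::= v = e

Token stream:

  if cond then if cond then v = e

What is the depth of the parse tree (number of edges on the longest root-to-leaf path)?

[S [U if cond then [S [U if cond then [S [M v = e]]]]]]

6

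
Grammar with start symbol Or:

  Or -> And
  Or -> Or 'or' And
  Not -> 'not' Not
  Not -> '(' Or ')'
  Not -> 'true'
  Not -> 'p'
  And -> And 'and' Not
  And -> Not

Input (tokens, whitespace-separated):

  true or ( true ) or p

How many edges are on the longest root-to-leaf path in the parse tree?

7

[Or [Or [Or [And [Not true]]] or [And [Not ( [Or [And [Not true]]] )]]] or [And [Not p]]]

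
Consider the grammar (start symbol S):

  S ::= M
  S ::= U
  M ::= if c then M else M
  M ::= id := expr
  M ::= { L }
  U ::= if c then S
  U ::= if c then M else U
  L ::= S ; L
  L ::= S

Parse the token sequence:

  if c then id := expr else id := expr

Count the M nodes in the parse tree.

[S [M if c then [M id := expr] else [M id := expr]]]

3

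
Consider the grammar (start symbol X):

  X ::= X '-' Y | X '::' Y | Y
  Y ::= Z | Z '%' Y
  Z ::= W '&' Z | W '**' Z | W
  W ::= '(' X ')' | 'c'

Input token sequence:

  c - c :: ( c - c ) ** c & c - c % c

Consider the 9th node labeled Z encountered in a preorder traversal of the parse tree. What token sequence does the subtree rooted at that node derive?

[X [X [X [X [Y [Z [W c]]]] - [Y [Z [W c]]]] :: [Y [Z [W ( [X [X [Y [Z [W c]]]] - [Y [Z [W c]]]] )] ** [Z [W c] & [Z [W c]]]]]] - [Y [Z [W c]] % [Y [Z [W c]]]]]

c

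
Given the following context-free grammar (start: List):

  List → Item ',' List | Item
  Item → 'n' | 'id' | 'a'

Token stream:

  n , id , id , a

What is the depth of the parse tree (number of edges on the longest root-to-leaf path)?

[List [Item n] , [List [Item id] , [List [Item id] , [List [Item a]]]]]

5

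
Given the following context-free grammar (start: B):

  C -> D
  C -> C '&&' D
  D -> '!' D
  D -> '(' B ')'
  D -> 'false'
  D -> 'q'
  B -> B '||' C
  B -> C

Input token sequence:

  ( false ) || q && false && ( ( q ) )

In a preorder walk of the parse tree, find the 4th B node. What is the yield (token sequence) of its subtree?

( q )

[B [B [C [D ( [B [C [D false]]] )]]] || [C [C [C [D q]] && [D false]] && [D ( [B [C [D ( [B [C [D q]]] )]]] )]]]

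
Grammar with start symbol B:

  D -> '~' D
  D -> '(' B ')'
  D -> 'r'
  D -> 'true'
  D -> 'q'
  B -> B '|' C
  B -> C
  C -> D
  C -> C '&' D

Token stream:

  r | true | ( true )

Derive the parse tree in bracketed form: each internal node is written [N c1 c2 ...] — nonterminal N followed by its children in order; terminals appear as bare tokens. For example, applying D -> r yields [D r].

B
B | C
B | C | C
C | C | C
D | C | C
r | C | C
r | D | C
r | true | C
r | true | D
r | true | ( B )
r | true | ( C )
r | true | ( D )
r | true | ( true )

[B [B [B [C [D r]]] | [C [D true]]] | [C [D ( [B [C [D true]]] )]]]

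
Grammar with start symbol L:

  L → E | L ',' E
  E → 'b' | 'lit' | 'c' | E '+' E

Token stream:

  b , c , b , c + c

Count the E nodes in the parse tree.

[L [L [L [L [E b]] , [E c]] , [E b]] , [E [E c] + [E c]]]

6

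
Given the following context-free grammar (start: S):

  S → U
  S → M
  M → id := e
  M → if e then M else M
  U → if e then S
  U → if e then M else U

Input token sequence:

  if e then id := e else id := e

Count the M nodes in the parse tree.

3

[S [M if e then [M id := e] else [M id := e]]]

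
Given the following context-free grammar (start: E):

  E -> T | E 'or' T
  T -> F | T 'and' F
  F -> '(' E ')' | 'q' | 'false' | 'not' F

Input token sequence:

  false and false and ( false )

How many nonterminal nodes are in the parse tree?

[E [T [T [T [F false]] and [F false]] and [F ( [E [T [F false]]] )]]]

10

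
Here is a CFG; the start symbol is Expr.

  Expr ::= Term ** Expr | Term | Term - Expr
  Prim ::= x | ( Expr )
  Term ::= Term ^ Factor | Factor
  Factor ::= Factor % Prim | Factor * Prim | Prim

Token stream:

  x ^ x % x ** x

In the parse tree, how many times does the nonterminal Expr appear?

2

[Expr [Term [Term [Factor [Prim x]]] ^ [Factor [Factor [Prim x]] % [Prim x]]] ** [Expr [Term [Factor [Prim x]]]]]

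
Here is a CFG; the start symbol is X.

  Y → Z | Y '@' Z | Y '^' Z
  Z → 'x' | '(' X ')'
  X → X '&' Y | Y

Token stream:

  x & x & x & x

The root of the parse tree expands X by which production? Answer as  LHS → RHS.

[X [X [X [X [Y [Z x]]] & [Y [Z x]]] & [Y [Z x]]] & [Y [Z x]]]

X → X '&' Y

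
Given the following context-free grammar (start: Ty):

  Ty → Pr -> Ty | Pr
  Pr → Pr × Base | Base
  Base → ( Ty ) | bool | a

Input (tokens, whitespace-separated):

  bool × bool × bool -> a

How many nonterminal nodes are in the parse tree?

[Ty [Pr [Pr [Pr [Base bool]] × [Base bool]] × [Base bool]] -> [Ty [Pr [Base a]]]]

10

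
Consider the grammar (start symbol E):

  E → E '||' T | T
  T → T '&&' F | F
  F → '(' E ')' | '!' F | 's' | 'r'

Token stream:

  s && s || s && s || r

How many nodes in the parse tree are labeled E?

3

[E [E [E [T [T [F s]] && [F s]]] || [T [T [F s]] && [F s]]] || [T [F r]]]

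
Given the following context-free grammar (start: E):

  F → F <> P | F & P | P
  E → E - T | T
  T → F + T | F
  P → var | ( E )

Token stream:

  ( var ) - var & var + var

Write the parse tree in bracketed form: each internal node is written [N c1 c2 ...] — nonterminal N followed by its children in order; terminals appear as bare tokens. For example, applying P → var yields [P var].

E
E - T
T - T
F - T
P - T
( E ) - T
( T ) - T
( F ) - T
( P ) - T
( var ) - T
( var ) - F + T
( var ) - F & P + T
( var ) - P & P + T
( var ) - var & P + T
( var ) - var & var + T
( var ) - var & var + F
( var ) - var & var + P
( var ) - var & var + var

[E [E [T [F [P ( [E [T [F [P var]]]] )]]]] - [T [F [F [P var]] & [P var]] + [T [F [P var]]]]]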